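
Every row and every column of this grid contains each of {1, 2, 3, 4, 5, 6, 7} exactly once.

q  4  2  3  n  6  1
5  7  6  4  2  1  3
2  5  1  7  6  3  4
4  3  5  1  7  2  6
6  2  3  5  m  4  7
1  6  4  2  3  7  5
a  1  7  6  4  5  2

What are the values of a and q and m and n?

Cell (5,5): row 5 already has {2, 3, 4, 5, 6, 7} → 1.
At (row 1, col 5): column 5 already has {1, 2, 3, 4, 6, 7}, so the value is 5.
Cell (1,1): row 1 already has {1, 2, 3, 4, 5, 6} → 7.
Cell (7,1): row 7 already has {1, 2, 4, 5, 6, 7} → 3.

a = 3, q = 7, m = 1, n = 5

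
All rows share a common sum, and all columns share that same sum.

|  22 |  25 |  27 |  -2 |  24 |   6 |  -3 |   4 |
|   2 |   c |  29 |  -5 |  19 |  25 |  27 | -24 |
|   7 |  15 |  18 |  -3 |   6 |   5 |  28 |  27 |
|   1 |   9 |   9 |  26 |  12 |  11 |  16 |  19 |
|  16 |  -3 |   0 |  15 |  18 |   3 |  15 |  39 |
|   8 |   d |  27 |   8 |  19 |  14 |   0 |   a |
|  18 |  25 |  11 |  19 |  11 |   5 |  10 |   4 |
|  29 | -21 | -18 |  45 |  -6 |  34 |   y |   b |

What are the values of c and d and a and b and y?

c = 30, d = 23, a = 4, b = 30, y = 10

Rows 1 and 3 both sum to 103, so that's the common total.
Row 2: 2 + 29 − 5 + 19 + 25 + 27 − 24 = 73, so its missing entry is 103 − 73 = 30.
Column 2: 25 + 30 + 15 + 9 − 3 + 25 − 21 = 80, so its missing entry is 103 − 80 = 23.
Row 6: 8 + 23 + 27 + 8 + 19 + 14 + 0 = 99, so its missing entry is 103 − 99 = 4.
Column 8: 4 − 24 + 27 + 19 + 39 + 4 + 4 = 73, so its missing entry is 103 − 73 = 30.
Row 8: 29 − 21 − 18 + 45 − 6 + 34 + 30 = 93, so its missing entry is 103 − 93 = 10.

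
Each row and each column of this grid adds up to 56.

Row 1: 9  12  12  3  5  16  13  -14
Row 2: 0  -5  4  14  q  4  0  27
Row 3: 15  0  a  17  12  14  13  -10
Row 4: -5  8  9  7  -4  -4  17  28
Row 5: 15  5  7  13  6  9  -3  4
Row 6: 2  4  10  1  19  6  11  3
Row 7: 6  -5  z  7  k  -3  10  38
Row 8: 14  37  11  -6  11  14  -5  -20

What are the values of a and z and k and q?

a = -5, z = 8, k = -5, q = 12

Row 2 has 0 − 5 + 4 + 14 + 4 + 0 + 27 = 44; the blank must be 56 − 44 = 12.
Column 5 has 5 + 12 + 12 − 4 + 6 + 19 + 11 = 61; the blank must be 56 − 61 = -5.
Row 7 has 6 − 5 + 7 − 5 − 3 + 10 + 38 = 48; the blank must be 56 − 48 = 8.
Row 3 has 15 + 0 + 17 + 12 + 14 + 13 − 10 = 61; the blank must be 56 − 61 = -5.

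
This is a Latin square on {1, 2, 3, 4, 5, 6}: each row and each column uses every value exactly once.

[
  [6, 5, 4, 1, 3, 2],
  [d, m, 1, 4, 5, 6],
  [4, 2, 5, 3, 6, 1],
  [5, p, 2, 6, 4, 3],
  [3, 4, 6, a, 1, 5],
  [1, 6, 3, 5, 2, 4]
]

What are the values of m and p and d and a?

m = 3, p = 1, d = 2, a = 2

For row 4, column 2: row 4 already has {2, 3, 4, 5, 6}; that leaves 1.
For row 2, column 1: column 1 already has {1, 3, 4, 5, 6}; that leaves 2.
At (row 2, col 2): row 2 already has {1, 2, 4, 5, 6}, so the value is 3.
Cell (5,4): row 5 already has {1, 3, 4, 5, 6} → 2.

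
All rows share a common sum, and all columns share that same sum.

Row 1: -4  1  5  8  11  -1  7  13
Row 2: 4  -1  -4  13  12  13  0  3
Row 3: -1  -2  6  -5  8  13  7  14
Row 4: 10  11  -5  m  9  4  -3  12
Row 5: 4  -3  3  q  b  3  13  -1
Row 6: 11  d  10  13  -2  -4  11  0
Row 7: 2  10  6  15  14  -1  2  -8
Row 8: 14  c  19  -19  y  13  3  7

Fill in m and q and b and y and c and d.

Rows 1 and 2 both sum to 40, so that's the common total.
The known cells in row 6 total 39, leaving 40 − 39 = 1 for the blank.
The known cells in column 2 total 17, leaving 40 − 17 = 23 for the blank.
The known cells in row 8 total 60, leaving 40 − 60 = -20 for the blank.
The known cells in column 5 total 32, leaving 40 − 32 = 8 for the blank.
The known cells in row 5 total 27, leaving 40 − 27 = 13 for the blank.
The known cells in row 4 total 38, leaving 40 − 38 = 2 for the blank.

m = 2, q = 13, b = 8, y = -20, c = 23, d = 1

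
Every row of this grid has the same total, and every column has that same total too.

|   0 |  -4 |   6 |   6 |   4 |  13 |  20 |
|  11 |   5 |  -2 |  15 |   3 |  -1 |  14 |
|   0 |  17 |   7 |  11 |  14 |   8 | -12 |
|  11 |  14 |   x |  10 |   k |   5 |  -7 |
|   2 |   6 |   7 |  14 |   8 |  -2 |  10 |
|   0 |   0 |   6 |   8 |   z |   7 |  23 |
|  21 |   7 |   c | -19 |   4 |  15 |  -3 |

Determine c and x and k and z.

c = 20, x = 1, k = 11, z = 1

Rows 1 and 2 both sum to 45, so that's the common total.
The known cells in row 7 total 25, leaving 45 − 25 = 20 for the blank.
The known cells in row 6 total 44, leaving 45 − 44 = 1 for the blank.
The known cells in column 3 total 44, leaving 45 − 44 = 1 for the blank.
The known cells in row 4 total 34, leaving 45 − 34 = 11 for the blank.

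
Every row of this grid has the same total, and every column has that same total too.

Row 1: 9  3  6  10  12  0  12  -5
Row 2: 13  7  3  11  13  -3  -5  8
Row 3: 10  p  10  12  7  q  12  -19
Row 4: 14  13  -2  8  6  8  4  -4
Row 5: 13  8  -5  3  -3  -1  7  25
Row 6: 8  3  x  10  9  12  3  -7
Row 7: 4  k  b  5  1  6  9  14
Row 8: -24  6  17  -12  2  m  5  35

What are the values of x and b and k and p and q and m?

Rows 1 and 2 both sum to 47, so that's the common total.
Row 8 has -24 + 6 + 17 − 12 + 2 + 5 + 35 = 29; the blank must be 47 − 29 = 18.
Column 6 has 0 − 3 + 8 − 1 + 12 + 6 + 18 = 40; the blank must be 47 − 40 = 7.
Row 3 has 10 + 10 + 12 + 7 + 7 + 12 − 19 = 39; the blank must be 47 − 39 = 8.
Column 2 has 3 + 7 + 8 + 13 + 8 + 3 + 6 = 48; the blank must be 47 − 48 = -1.
Row 7 has 4 − 1 + 5 + 1 + 6 + 9 + 14 = 38; the blank must be 47 − 38 = 9.
Row 6 has 8 + 3 + 10 + 9 + 12 + 3 − 7 = 38; the blank must be 47 − 38 = 9.

x = 9, b = 9, k = -1, p = 8, q = 7, m = 18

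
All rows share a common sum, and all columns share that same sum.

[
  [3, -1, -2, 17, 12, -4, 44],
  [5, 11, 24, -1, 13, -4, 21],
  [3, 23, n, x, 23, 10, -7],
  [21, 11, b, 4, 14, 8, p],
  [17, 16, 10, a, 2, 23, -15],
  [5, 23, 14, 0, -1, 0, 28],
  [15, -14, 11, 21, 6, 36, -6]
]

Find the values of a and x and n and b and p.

a = 16, x = 12, n = 5, b = 7, p = 4

Rows 1 and 2 both sum to 69, so that's the common total.
The known cells in row 5 total 53, leaving 69 − 53 = 16 for the blank.
The known cells in column 4 total 57, leaving 69 − 57 = 12 for the blank.
The known cells in column 7 total 65, leaving 69 − 65 = 4 for the blank.
The known cells in row 3 total 64, leaving 69 − 64 = 5 for the blank.
The known cells in row 4 total 62, leaving 69 − 62 = 7 for the blank.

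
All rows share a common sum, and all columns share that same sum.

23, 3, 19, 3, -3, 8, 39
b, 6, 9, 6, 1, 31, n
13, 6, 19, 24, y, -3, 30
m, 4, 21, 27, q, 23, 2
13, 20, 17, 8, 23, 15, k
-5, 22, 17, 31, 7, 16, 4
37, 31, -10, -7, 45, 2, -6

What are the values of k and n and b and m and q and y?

Rows 1 and 6 both sum to 92, so that's the common total.
Row 3: 13 + 6 + 19 + 24 − 3 + 30 = 89, so its missing entry is 92 − 89 = 3.
Column 5: -3 + 1 + 3 + 23 + 7 + 45 = 76, so its missing entry is 92 − 76 = 16.
Row 5: 13 + 20 + 17 + 8 + 23 + 15 = 96, so its missing entry is 92 − 96 = -4.
Row 4: 4 + 21 + 27 + 16 + 23 + 2 = 93, so its missing entry is 92 − 93 = -1.
Column 1: 23 + 13 − 1 + 13 − 5 + 37 = 80, so its missing entry is 92 − 80 = 12.
Row 2: 12 + 6 + 9 + 6 + 1 + 31 = 65, so its missing entry is 92 − 65 = 27.

k = -4, n = 27, b = 12, m = -1, q = 16, y = 3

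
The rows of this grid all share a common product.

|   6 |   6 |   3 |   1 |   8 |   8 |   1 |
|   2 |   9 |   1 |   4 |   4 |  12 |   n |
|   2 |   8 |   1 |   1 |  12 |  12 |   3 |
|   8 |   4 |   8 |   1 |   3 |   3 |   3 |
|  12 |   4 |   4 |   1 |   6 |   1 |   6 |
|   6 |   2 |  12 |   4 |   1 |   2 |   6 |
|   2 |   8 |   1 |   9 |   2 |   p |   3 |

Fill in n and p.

Rows 3 and 6 each multiply to 6912, so every row has product 6912.
Row 2: 2×9×1×4×4×12 = 3456, so the missing entry is 6912 ÷ 3456 = 2.
Row 7: 2×8×1×9×2×3 = 864, so the missing entry is 6912 ÷ 864 = 8.

n = 2, p = 8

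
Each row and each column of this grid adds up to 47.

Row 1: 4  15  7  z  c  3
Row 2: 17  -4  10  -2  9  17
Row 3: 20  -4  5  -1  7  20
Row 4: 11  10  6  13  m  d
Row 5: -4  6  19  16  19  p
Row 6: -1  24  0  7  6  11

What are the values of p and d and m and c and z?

p = -9, d = 5, m = 2, c = 4, z = 14

Column 4 has -2 − 1 + 13 + 16 + 7 = 33; the blank must be 47 − 33 = 14.
Row 1 has 4 + 15 + 7 + 14 + 3 = 43; the blank must be 47 − 43 = 4.
Column 5 has 4 + 9 + 7 + 19 + 6 = 45; the blank must be 47 − 45 = 2.
Row 5 has -4 + 6 + 19 + 16 + 19 = 56; the blank must be 47 − 56 = -9.
Row 4 has 11 + 10 + 6 + 13 + 2 = 42; the blank must be 47 − 42 = 5.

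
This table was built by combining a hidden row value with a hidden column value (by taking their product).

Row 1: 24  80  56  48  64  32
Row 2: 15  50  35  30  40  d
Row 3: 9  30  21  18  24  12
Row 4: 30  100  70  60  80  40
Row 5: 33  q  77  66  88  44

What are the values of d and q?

Each row is a constant multiple of every other row — this is a multiplication table with the headers hidden.
Row 2 is 40/64 = 5/8 times row 1, so its entry in column 6 is 32 × 5/8 = 20.
Row 5 is 88/64 = 11/8 times row 1, so its entry in column 2 is 80 × 11/8 = 110.

d = 20, q = 110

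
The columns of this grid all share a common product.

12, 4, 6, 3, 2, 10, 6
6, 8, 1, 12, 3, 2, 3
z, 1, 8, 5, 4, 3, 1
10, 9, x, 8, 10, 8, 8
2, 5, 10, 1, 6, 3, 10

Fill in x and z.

x = 3, z = 1

Columns 4 and 5 each multiply to 1440, so every column has product 1440.
Column 3: 6×1×8×10 = 480, so the missing entry is 1440 ÷ 480 = 3.
Column 1: 12×6×10×2 = 1440, so the missing entry is 1440 ÷ 1440 = 1.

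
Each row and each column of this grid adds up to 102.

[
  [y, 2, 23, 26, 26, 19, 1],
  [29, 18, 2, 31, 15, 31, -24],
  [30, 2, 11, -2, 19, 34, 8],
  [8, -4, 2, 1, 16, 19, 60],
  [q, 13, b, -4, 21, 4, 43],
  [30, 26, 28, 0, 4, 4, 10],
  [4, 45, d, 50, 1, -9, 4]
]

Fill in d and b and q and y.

The known cells in row 7 total 95, leaving 102 − 95 = 7 for the blank.
The known cells in column 3 total 73, leaving 102 − 73 = 29 for the blank.
The known cells in row 5 total 106, leaving 102 − 106 = -4 for the blank.
The known cells in row 1 total 97, leaving 102 − 97 = 5 for the blank.

d = 7, b = 29, q = -4, y = 5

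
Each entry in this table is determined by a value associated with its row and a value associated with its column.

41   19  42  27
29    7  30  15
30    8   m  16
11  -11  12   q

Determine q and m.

q = -3, m = 31

The difference between any two rows is the same in every column — this is an addition table with the headers hidden.
Row 4 minus row 1 is 11 − 41 = -30, so its entry in column 4 is 27 + (-30) = -3.
Row 3 minus row 1 is 30 − 41 = -11, so its entry in column 3 is 42 + (-11) = 31.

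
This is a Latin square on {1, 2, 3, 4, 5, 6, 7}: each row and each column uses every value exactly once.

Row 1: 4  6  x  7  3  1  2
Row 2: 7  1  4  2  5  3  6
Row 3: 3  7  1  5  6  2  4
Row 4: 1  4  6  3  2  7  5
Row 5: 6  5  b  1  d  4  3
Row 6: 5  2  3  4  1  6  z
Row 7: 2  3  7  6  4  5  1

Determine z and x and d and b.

z = 7, x = 5, d = 7, b = 2

For row 5, column 5: column 5 already has {1, 2, 3, 4, 5, 6}; that leaves 7.
Cell (1,3): row 1 already has {1, 2, 3, 4, 6, 7} → 5.
Cell (6,7): row 6 already has {1, 2, 3, 4, 5, 6} → 7.
For row 5, column 3: row 5 already has {1, 3, 4, 5, 6, 7}; that leaves 2.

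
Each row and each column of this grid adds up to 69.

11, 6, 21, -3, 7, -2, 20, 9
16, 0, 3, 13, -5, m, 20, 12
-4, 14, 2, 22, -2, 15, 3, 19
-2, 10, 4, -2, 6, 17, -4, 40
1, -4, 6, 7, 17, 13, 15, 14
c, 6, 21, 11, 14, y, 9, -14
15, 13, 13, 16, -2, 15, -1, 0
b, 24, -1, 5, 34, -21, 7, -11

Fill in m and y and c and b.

m = 10, y = 22, c = 0, b = 32

The known cells in row 8 total 37, leaving 69 − 37 = 32 for the blank.
The known cells in column 1 total 69, leaving 69 − 69 = 0 for the blank.
The known cells in row 6 total 47, leaving 69 − 47 = 22 for the blank.
The known cells in row 2 total 59, leaving 69 − 59 = 10 for the blank.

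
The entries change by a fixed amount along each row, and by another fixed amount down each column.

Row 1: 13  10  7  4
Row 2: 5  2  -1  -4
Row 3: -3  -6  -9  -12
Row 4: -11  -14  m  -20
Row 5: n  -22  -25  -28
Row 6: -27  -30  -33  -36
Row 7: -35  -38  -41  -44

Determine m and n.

m = -17, n = -19

Along each row the entries change by -3 per step; down each column they change by -8.
Row 4: from -11 at column 1, stepping by -3 to column 3 gives -17.
Row 5: from -22 at column 2, stepping by -3 to column 1 gives -19.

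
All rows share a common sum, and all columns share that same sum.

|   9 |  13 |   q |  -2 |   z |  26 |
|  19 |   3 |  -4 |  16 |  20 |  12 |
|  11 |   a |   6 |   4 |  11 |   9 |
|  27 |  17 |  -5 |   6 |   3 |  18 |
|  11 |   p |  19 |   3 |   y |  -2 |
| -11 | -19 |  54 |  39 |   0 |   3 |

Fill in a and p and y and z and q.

Rows 2 and 4 both sum to 66, so that's the common total.
The known cells in row 3 total 41, leaving 66 − 41 = 25 for the blank.
The known cells in column 3 total 70, leaving 66 − 70 = -4 for the blank.
The known cells in row 1 total 42, leaving 66 − 42 = 24 for the blank.
The known cells in column 5 total 58, leaving 66 − 58 = 8 for the blank.
The known cells in row 5 total 39, leaving 66 − 39 = 27 for the blank.

a = 25, p = 27, y = 8, z = 24, q = -4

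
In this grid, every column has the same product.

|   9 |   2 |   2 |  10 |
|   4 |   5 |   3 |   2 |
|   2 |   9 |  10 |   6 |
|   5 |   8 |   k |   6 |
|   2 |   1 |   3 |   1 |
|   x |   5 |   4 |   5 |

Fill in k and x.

Columns 2 and 4 each multiply to 3600, so every column has product 3600.
Column 3: 2×3×10×3×4 = 720, so the missing entry is 3600 ÷ 720 = 5.
Column 1: 9×4×2×5×2 = 720, so the missing entry is 3600 ÷ 720 = 5.

k = 5, x = 5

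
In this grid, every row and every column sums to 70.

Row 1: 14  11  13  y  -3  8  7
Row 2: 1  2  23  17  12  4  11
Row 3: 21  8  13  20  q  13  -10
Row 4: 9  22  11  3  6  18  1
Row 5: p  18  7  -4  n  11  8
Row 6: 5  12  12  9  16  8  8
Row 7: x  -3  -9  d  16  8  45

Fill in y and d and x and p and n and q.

y = 20, d = 5, x = 8, p = 12, n = 18, q = 5

The known cells in row 3 total 65, leaving 70 − 65 = 5 for the blank.
The known cells in column 5 total 52, leaving 70 − 52 = 18 for the blank.
The known cells in row 5 total 58, leaving 70 − 58 = 12 for the blank.
The known cells in row 1 total 50, leaving 70 − 50 = 20 for the blank.
The known cells in column 1 total 62, leaving 70 − 62 = 8 for the blank.
The known cells in row 7 total 65, leaving 70 − 65 = 5 for the blank.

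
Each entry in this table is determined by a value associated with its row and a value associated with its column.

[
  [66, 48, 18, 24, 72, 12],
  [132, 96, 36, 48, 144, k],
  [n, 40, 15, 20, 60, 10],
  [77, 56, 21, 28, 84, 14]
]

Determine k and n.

k = 24, n = 55

Each row is a constant multiple of every other row — this is a multiplication table with the headers hidden.
Row 2 is 144/72 = 2/1 times row 1, so its entry in column 6 is 12 × 2/1 = 24.
Row 3 is 60/72 = 5/6 times row 1, so its entry in column 1 is 66 × 5/6 = 55.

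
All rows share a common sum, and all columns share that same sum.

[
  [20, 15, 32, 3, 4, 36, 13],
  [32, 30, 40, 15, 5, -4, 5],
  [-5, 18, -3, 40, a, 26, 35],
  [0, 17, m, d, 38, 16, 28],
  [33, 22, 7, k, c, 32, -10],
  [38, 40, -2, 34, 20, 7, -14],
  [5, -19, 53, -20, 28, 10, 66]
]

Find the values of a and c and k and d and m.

a = 12, c = 16, k = 23, d = 28, m = -4

Rows 1 and 2 both sum to 123, so that's the common total.
Row 3 has -5 + 18 − 3 + 40 + 26 + 35 = 111; the blank must be 123 − 111 = 12.
Column 5 has 4 + 5 + 12 + 38 + 20 + 28 = 107; the blank must be 123 − 107 = 16.
Row 5 has 33 + 22 + 7 + 16 + 32 − 10 = 100; the blank must be 123 − 100 = 23.
Column 4 has 3 + 15 + 40 + 23 + 34 − 20 = 95; the blank must be 123 − 95 = 28.
Row 4 has 0 + 17 + 28 + 38 + 16 + 28 = 127; the blank must be 123 − 127 = -4.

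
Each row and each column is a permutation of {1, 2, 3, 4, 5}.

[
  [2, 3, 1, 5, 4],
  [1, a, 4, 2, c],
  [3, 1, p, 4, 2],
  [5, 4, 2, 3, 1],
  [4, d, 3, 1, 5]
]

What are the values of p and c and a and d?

For row 5, column 2: row 5 already has {1, 3, 4, 5}; that leaves 2.
Cell (2,2): column 2 already has {1, 2, 3, 4} → 5.
At (row 2, col 5): row 2 already has {1, 2, 4, 5}, so the value is 3.
At (row 3, col 3): row 3 already has {1, 2, 3, 4}, so the value is 5.

p = 5, c = 3, a = 5, d = 2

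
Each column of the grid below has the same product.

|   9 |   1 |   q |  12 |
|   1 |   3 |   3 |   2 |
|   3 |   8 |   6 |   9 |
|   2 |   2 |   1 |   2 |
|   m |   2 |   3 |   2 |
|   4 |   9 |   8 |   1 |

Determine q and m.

Columns 2 and 4 each multiply to 864, so every column has product 864.
Column 3: 3×6×1×3×8 = 432, so the missing entry is 864 ÷ 432 = 2.
Column 1: 9×1×3×2×4 = 216, so the missing entry is 864 ÷ 216 = 4.

q = 2, m = 4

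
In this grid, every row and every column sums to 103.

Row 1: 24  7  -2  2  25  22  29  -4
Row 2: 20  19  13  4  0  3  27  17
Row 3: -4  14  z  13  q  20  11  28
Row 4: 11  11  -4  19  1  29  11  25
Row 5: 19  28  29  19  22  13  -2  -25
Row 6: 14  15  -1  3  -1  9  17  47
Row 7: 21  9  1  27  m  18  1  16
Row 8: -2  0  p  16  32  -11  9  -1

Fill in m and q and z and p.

Row 7: 21 + 9 + 1 + 27 + 18 + 1 + 16 = 93, so its missing entry is 103 − 93 = 10.
Column 5: 25 + 0 + 1 + 22 − 1 + 10 + 32 = 89, so its missing entry is 103 − 89 = 14.
Row 8: -2 + 0 + 16 + 32 − 11 + 9 − 1 = 43, so its missing entry is 103 − 43 = 60.
Row 3: -4 + 14 + 13 + 14 + 20 + 11 + 28 = 96, so its missing entry is 103 − 96 = 7.

m = 10, q = 14, z = 7, p = 60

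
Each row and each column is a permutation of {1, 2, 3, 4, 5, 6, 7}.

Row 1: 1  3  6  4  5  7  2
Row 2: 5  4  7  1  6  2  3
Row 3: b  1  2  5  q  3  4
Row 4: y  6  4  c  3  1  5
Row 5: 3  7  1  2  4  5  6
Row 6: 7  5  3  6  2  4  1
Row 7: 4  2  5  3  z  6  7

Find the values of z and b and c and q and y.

For row 7, column 5: row 7 already has {2, 3, 4, 5, 6, 7}; that leaves 1.
For row 3, column 5: column 5 already has {1, 2, 3, 4, 5, 6}; that leaves 7.
Cell (3,1): row 3 already has {1, 2, 3, 4, 5, 7} → 6.
Cell (4,1): column 1 already has {1, 3, 4, 5, 6, 7} → 2.
For row 4, column 4: row 4 already has {1, 2, 3, 4, 5, 6}; that leaves 7.

z = 1, b = 6, c = 7, q = 7, y = 2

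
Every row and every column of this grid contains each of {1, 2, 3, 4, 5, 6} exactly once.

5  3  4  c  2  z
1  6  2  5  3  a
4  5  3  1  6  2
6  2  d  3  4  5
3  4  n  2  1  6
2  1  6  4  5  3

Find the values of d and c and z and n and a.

At (row 2, col 6): row 2 already has {1, 2, 3, 5, 6}, so the value is 4.
At (row 1, col 4): column 4 already has {1, 2, 3, 4, 5}, so the value is 6.
At (row 5, col 3): row 5 already has {1, 2, 3, 4, 6}, so the value is 5.
Cell (1,6): row 1 already has {2, 3, 4, 5, 6} → 1.
Cell (4,3): row 4 already has {2, 3, 4, 5, 6} → 1.

d = 1, c = 6, z = 1, n = 5, a = 4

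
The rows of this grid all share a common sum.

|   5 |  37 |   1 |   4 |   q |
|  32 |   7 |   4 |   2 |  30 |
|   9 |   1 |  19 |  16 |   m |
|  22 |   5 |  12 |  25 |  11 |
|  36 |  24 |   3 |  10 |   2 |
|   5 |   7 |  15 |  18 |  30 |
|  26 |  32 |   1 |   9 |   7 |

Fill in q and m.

The complete rows each total 75.
Row 1 is missing 75 − 47 = 28 (since 5 + 37 + 1 + 4 = 47).
Row 3 is missing 75 − 45 = 30 (since 9 + 1 + 19 + 16 = 45).

q = 28, m = 30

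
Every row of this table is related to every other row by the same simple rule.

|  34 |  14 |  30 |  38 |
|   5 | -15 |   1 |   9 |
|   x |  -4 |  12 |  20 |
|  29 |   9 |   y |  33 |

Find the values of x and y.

The difference between any two rows is the same in every column — this is an addition table with the headers hidden.
Row 3 minus row 1 is 20 − 38 = -18, so its entry in column 1 is 34 + (-18) = 16.
Row 4 minus row 1 is 33 − 38 = -5, so its entry in column 3 is 30 + (-5) = 25.

x = 16, y = 25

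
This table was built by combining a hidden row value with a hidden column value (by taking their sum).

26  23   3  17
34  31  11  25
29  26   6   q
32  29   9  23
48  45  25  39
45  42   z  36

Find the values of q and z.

q = 20, z = 22

The difference between any two rows is the same in every column — this is an addition table with the headers hidden.
Row 3 minus row 1 is 29 − 26 = 3, so its entry in column 4 is 17 + 3 = 20.
Row 6 minus row 1 is 45 − 26 = 19, so its entry in column 3 is 3 + 19 = 22.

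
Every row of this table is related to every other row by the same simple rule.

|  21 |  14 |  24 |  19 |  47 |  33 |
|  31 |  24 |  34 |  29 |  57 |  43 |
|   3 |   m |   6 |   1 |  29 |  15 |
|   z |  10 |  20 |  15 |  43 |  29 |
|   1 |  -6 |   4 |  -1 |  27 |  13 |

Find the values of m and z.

m = -4, z = 17

The difference between any two rows is the same in every column — this is an addition table with the headers hidden.
Row 3 minus row 1 is 1 − 19 = -18, so its entry in column 2 is 14 + (-18) = -4.
Row 4 minus row 1 is 15 − 19 = -4, so its entry in column 1 is 21 + (-4) = 17.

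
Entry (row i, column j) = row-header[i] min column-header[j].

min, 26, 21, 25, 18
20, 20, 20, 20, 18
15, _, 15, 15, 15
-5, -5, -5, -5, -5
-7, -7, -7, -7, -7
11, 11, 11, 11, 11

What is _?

min(15, 26) = 15.

15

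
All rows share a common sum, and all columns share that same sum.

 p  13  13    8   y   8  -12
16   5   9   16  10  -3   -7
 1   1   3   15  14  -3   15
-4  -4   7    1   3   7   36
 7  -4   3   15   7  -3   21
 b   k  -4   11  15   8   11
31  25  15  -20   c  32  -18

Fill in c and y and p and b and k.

Rows 2 and 3 both sum to 46, so that's the common total.
The known cells in column 2 total 36, leaving 46 − 36 = 10 for the blank.
The known cells in row 7 total 65, leaving 46 − 65 = -19 for the blank.
The known cells in column 5 total 30, leaving 46 − 30 = 16 for the blank.
The known cells in row 1 total 46, leaving 46 − 46 = 0 for the blank.
The known cells in row 6 total 51, leaving 46 − 51 = -5 for the blank.

c = -19, y = 16, p = 0, b = -5, k = 10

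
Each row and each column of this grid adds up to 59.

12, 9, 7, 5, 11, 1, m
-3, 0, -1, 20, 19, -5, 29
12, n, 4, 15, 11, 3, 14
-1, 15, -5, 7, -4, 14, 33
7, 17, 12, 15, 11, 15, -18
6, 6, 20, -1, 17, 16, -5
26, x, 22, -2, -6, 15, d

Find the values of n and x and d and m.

n = 0, x = 12, d = -8, m = 14

Row 3 has 12 + 4 + 15 + 11 + 3 + 14 = 59; the blank must be 59 − 59 = 0.
Column 2 has 9 + 0 + 0 + 15 + 17 + 6 = 47; the blank must be 59 − 47 = 12.
Row 7 has 26 + 12 + 22 − 2 − 6 + 15 = 67; the blank must be 59 − 67 = -8.
Row 1 has 12 + 9 + 7 + 5 + 11 + 1 = 45; the blank must be 59 − 45 = 14.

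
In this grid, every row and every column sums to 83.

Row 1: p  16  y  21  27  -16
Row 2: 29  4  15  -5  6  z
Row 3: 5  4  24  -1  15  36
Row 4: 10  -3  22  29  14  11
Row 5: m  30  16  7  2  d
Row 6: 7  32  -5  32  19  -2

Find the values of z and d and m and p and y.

Row 2: 29 + 4 + 15 − 5 + 6 = 49, so its missing entry is 83 − 49 = 34.
Column 3: 15 + 24 + 22 + 16 − 5 = 72, so its missing entry is 83 − 72 = 11.
Row 1: 16 + 11 + 21 + 27 − 16 = 59, so its missing entry is 83 − 59 = 24.
Column 1: 24 + 29 + 5 + 10 + 7 = 75, so its missing entry is 83 − 75 = 8.
Row 5: 8 + 30 + 16 + 7 + 2 = 63, so its missing entry is 83 − 63 = 20.

z = 34, d = 20, m = 8, p = 24, y = 11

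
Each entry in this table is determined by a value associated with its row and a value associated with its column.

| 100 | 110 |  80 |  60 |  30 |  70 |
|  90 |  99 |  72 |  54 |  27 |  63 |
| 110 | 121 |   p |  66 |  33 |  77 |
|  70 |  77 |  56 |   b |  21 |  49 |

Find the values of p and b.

p = 88, b = 42

Each row is a constant multiple of every other row — this is a multiplication table with the headers hidden.
Row 3 is 121/110 = 11/10 times row 1, so its entry in column 3 is 80 × 11/10 = 88.
Row 4 is 77/110 = 7/10 times row 1, so its entry in column 4 is 60 × 7/10 = 42.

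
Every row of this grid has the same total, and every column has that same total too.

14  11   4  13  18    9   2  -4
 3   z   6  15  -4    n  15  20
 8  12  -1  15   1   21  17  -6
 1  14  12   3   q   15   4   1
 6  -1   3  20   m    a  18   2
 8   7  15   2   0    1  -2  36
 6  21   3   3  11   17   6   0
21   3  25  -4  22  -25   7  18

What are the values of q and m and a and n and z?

Rows 1 and 3 both sum to 67, so that's the common total.
Row 4: 1 + 14 + 12 + 3 + 15 + 4 + 1 = 50, so its missing entry is 67 − 50 = 17.
Column 5: 18 − 4 + 1 + 17 + 0 + 11 + 22 = 65, so its missing entry is 67 − 65 = 2.
Column 2: 11 + 12 + 14 − 1 + 7 + 21 + 3 = 67, so its missing entry is 67 − 67 = 0.
Row 2: 3 + 0 + 6 + 15 − 4 + 15 + 20 = 55, so its missing entry is 67 − 55 = 12.
Row 5: 6 − 1 + 3 + 20 + 2 + 18 + 2 = 50, so its missing entry is 67 − 50 = 17.

q = 17, m = 2, a = 17, n = 12, z = 0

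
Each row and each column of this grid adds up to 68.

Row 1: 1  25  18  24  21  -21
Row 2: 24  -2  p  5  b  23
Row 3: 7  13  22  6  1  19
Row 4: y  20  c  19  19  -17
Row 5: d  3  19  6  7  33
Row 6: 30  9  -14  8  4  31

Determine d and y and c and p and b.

Row 5: 3 + 19 + 6 + 7 + 33 = 68, so its missing entry is 68 − 68 = 0.
Column 5: 21 + 1 + 19 + 7 + 4 = 52, so its missing entry is 68 − 52 = 16.
Row 2: 24 − 2 + 5 + 16 + 23 = 66, so its missing entry is 68 − 66 = 2.
Column 1: 1 + 24 + 7 + 0 + 30 = 62, so its missing entry is 68 − 62 = 6.
Row 4: 6 + 20 + 19 + 19 − 17 = 47, so its missing entry is 68 − 47 = 21.

d = 0, y = 6, c = 21, p = 2, b = 16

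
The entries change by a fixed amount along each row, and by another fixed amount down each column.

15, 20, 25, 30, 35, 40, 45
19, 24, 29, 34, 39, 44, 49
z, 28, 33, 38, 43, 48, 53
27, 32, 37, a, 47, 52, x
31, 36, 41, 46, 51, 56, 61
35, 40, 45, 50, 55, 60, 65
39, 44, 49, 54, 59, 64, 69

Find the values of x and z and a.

Along each row the entries change by 5 per step; down each column they change by 4.
Row 4: from 27 at column 1, stepping by 5 to column 7 gives 57.
Row 3: from 28 at column 2, stepping by 5 to column 1 gives 23.
Row 4: from 27 at column 1, stepping by 5 to column 4 gives 42.

x = 57, z = 23, a = 42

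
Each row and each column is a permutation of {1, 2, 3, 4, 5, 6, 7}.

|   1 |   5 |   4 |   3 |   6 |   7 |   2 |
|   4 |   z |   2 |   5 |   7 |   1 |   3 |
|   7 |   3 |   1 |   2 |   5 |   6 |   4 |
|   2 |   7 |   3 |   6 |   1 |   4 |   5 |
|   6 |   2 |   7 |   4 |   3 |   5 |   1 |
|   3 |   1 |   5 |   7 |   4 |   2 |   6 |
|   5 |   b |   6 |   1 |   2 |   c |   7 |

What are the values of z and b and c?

Cell (2,2): row 2 already has {1, 2, 3, 4, 5, 7} → 6.
Cell (7,2): column 2 already has {1, 2, 3, 5, 6, 7} → 4.
Cell (7,6): row 7 already has {1, 2, 4, 5, 6, 7} → 3.

z = 6, b = 4, c = 3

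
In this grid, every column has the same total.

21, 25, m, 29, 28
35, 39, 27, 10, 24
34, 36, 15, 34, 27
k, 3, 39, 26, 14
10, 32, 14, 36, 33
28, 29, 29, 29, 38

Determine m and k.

Column 4 sums to 164 and so does column 5; that's the common total.
In column 3 the known cells total 124, leaving 164 − 124 = 40.
In column 1 the known cells total 128, leaving 164 − 128 = 36.

m = 40, k = 36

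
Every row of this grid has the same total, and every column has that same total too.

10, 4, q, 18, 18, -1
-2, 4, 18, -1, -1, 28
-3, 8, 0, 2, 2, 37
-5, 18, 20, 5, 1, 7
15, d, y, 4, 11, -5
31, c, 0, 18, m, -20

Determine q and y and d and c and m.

q = -3, y = 11, d = 10, c = 2, m = 15

Rows 2 and 3 both sum to 46, so that's the common total.
The known cells in column 5 total 31, leaving 46 − 31 = 15 for the blank.
The known cells in row 6 total 44, leaving 46 − 44 = 2 for the blank.
The known cells in row 1 total 49, leaving 46 − 49 = -3 for the blank.
The known cells in column 3 total 35, leaving 46 − 35 = 11 for the blank.
The known cells in row 5 total 36, leaving 46 − 36 = 10 for the blank.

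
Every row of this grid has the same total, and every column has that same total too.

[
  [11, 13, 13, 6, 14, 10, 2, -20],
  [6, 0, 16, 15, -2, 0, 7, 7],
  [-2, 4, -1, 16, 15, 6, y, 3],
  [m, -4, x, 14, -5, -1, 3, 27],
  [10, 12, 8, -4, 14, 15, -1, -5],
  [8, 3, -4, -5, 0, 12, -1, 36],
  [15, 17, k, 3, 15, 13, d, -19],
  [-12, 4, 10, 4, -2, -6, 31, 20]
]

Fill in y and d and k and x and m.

y = 8, d = 0, k = 5, x = 2, m = 13

Rows 1 and 2 both sum to 49, so that's the common total.
Column 1: 11 + 6 − 2 + 10 + 8 + 15 − 12 = 36, so its missing entry is 49 − 36 = 13.
Row 3: -2 + 4 − 1 + 16 + 15 + 6 + 3 = 41, so its missing entry is 49 − 41 = 8.
Column 7: 2 + 7 + 8 + 3 − 1 − 1 + 31 = 49, so its missing entry is 49 − 49 = 0.
Row 7: 15 + 17 + 3 + 15 + 13 + 0 − 19 = 44, so its missing entry is 49 − 44 = 5.
Row 4: 13 − 4 + 14 − 5 − 1 + 3 + 27 = 47, so its missing entry is 49 − 47 = 2.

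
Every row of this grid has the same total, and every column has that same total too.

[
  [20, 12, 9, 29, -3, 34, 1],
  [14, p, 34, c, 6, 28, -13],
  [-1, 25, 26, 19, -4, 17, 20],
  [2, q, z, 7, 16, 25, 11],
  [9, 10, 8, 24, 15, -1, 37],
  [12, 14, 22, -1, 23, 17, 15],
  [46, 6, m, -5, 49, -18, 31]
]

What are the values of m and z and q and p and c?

m = -7, z = 10, q = 31, p = 4, c = 29

Rows 1 and 3 both sum to 102, so that's the common total.
The known cells in row 7 total 109, leaving 102 − 109 = -7 for the blank.
The known cells in column 3 total 92, leaving 102 − 92 = 10 for the blank.
The known cells in row 4 total 71, leaving 102 − 71 = 31 for the blank.
The known cells in column 2 total 98, leaving 102 − 98 = 4 for the blank.
The known cells in row 2 total 73, leaving 102 − 73 = 29 for the blank.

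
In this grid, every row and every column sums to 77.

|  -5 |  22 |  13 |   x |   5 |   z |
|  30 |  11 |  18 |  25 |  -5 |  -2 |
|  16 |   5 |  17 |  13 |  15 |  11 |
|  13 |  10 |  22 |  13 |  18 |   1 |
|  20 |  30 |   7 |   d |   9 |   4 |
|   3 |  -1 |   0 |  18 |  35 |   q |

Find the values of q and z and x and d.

q = 22, z = 41, x = 1, d = 7

Row 5 has 20 + 30 + 7 + 9 + 4 = 70; the blank must be 77 − 70 = 7.
Row 6 has 3 − 1 + 0 + 18 + 35 = 55; the blank must be 77 − 55 = 22.
Column 6 has -2 + 11 + 1 + 4 + 22 = 36; the blank must be 77 − 36 = 41.
Row 1 has -5 + 22 + 13 + 5 + 41 = 76; the blank must be 77 − 76 = 1.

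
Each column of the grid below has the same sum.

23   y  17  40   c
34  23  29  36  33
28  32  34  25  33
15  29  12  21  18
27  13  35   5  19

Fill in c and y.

Column 1 sums to 127 and so does column 4; that's the common total.
In column 5 the known cells total 103, leaving 127 − 103 = 24.
In column 2 the known cells total 97, leaving 127 − 97 = 30.

c = 24, y = 30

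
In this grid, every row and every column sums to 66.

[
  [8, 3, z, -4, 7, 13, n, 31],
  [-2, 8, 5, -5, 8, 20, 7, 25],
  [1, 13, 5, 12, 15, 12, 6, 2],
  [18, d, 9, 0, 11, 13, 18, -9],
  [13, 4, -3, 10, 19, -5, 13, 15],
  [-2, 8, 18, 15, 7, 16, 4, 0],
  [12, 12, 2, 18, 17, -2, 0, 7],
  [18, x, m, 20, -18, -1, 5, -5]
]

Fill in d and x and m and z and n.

d = 6, x = 12, m = 35, z = -5, n = 13

Row 4 has 18 + 9 + 0 + 11 + 13 + 18 − 9 = 60; the blank must be 66 − 60 = 6.
Column 2 has 3 + 8 + 13 + 6 + 4 + 8 + 12 = 54; the blank must be 66 − 54 = 12.
Column 7 has 7 + 6 + 18 + 13 + 4 + 0 + 5 = 53; the blank must be 66 − 53 = 13.
Row 1 has 8 + 3 − 4 + 7 + 13 + 13 + 31 = 71; the blank must be 66 − 71 = -5.
Row 8 has 18 + 12 + 20 − 18 − 1 + 5 − 5 = 31; the blank must be 66 − 31 = 35.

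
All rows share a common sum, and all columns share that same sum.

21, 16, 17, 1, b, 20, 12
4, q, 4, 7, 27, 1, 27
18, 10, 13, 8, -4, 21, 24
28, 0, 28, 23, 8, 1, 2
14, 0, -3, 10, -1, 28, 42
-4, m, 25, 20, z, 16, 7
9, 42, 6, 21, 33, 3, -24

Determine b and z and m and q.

Rows 3 and 4 both sum to 90, so that's the common total.
Row 2: 4 + 4 + 7 + 27 + 1 + 27 = 70, so its missing entry is 90 − 70 = 20.
Row 1: 21 + 16 + 17 + 1 + 20 + 12 = 87, so its missing entry is 90 − 87 = 3.
Column 5: 3 + 27 − 4 + 8 − 1 + 33 = 66, so its missing entry is 90 − 66 = 24.
Row 6: -4 + 25 + 20 + 24 + 16 + 7 = 88, so its missing entry is 90 − 88 = 2.

b = 3, z = 24, m = 2, q = 20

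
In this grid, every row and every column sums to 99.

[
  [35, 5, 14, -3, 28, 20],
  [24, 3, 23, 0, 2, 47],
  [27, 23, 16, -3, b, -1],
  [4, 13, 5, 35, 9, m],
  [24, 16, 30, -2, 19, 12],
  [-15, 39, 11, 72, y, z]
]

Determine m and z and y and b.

m = 33, z = -12, y = 4, b = 37

Row 3: 27 + 23 + 16 − 3 − 1 = 62, so its missing entry is 99 − 62 = 37.
Column 5: 28 + 2 + 37 + 9 + 19 = 95, so its missing entry is 99 − 95 = 4.
Row 6: -15 + 39 + 11 + 72 + 4 = 111, so its missing entry is 99 − 111 = -12.
Row 4: 4 + 13 + 5 + 35 + 9 = 66, so its missing entry is 99 − 66 = 33.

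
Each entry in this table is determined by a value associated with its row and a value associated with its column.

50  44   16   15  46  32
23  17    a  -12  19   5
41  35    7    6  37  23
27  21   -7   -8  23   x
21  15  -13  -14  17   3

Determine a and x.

The difference between any two rows is the same in every column — this is an addition table with the headers hidden.
Row 2 minus row 1 is -12 − 15 = -27, so its entry in column 3 is 16 + (-27) = -11.
Row 4 minus row 1 is -8 − 15 = -23, so its entry in column 6 is 32 + (-23) = 9.

a = -11, x = 9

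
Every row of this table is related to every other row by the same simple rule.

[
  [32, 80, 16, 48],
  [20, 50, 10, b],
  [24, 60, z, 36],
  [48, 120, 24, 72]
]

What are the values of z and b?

Each row is a constant multiple of every other row — this is a multiplication table with the headers hidden.
Row 3 is 24/32 = 3/4 times row 1, so its entry in column 3 is 16 × 3/4 = 12.
Row 2 is 20/32 = 5/8 times row 1, so its entry in column 4 is 48 × 5/8 = 30.

z = 12, b = 30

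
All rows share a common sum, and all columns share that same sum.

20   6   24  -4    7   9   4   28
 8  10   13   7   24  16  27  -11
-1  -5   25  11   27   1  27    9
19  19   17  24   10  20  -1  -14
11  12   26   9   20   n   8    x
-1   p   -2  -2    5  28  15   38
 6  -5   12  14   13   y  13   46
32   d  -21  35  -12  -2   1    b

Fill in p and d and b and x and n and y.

Rows 1 and 2 both sum to 94, so that's the common total.
Row 7: 6 − 5 + 12 + 14 + 13 + 13 + 46 = 99, so its missing entry is 94 − 99 = -5.
Row 6: -1 − 2 − 2 + 5 + 28 + 15 + 38 = 81, so its missing entry is 94 − 81 = 13.
Column 2: 6 + 10 − 5 + 19 + 12 + 13 − 5 = 50, so its missing entry is 94 − 50 = 44.
Row 8: 32 + 44 − 21 + 35 − 12 − 2 + 1 = 77, so its missing entry is 94 − 77 = 17.
Column 6: 9 + 16 + 1 + 20 + 28 − 5 − 2 = 67, so its missing entry is 94 − 67 = 27.
Row 5: 11 + 12 + 26 + 9 + 20 + 27 + 8 = 113, so its missing entry is 94 − 113 = -19.

p = 13, d = 44, b = 17, x = -19, n = 27, y = -5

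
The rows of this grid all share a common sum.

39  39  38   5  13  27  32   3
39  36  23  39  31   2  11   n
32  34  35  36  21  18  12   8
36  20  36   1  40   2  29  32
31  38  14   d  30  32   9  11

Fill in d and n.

d = 31, n = 15

Rows 1 and 3 both add up to 196, so every row sums to 196.
Row 5: 31 + 38 + 14 + 30 + 32 + 9 + 11 = 165, so the missing entry is 196 − 165 = 31.
Row 2: 39 + 36 + 23 + 39 + 31 + 2 + 11 = 181, so the missing entry is 196 − 181 = 15.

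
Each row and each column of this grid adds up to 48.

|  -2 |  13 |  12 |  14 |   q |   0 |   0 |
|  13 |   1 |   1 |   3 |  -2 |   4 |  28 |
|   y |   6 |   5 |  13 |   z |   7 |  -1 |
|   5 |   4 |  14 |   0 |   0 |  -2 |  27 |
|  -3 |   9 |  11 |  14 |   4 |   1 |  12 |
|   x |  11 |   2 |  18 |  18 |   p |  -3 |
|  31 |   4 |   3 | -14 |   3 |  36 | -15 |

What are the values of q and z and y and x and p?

q = 11, z = 14, y = 4, x = 0, p = 2

The known cells in column 6 total 46, leaving 48 − 46 = 2 for the blank.
The known cells in row 1 total 37, leaving 48 − 37 = 11 for the blank.
The known cells in column 5 total 34, leaving 48 − 34 = 14 for the blank.
The known cells in row 3 total 44, leaving 48 − 44 = 4 for the blank.
The known cells in row 6 total 48, leaving 48 − 48 = 0 for the blank.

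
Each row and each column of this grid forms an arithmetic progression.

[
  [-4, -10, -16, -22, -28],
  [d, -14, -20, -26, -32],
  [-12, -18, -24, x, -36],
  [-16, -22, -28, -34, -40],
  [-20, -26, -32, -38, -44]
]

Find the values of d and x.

Along each row the entries change by -6 per step; down each column they change by -4.
Row 2: from -14 at column 2, stepping by -6 to column 1 gives -8.
Row 3: from -12 at column 1, stepping by -6 to column 4 gives -30.

d = -8, x = -30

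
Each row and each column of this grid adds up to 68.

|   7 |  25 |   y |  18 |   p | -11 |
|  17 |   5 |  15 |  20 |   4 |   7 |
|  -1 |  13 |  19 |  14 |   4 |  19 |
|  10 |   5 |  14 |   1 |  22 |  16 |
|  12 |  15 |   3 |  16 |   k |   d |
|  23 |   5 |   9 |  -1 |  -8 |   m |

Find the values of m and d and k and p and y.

m = 40, d = -3, k = 25, p = 21, y = 8

The known cells in row 6 total 28, leaving 68 − 28 = 40 for the blank.
The known cells in column 6 total 71, leaving 68 − 71 = -3 for the blank.
The known cells in row 5 total 43, leaving 68 − 43 = 25 for the blank.
The known cells in column 5 total 47, leaving 68 − 47 = 21 for the blank.
The known cells in row 1 total 60, leaving 68 − 60 = 8 for the blank.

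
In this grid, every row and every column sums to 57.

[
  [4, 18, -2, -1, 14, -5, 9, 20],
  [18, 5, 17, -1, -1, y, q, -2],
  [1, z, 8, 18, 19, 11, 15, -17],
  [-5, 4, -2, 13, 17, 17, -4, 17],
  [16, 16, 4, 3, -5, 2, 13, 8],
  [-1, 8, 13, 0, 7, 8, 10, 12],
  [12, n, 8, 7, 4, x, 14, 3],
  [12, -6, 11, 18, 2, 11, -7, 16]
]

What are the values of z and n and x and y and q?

z = 2, n = 10, x = -1, y = 14, q = 7

The known cells in row 3 total 55, leaving 57 − 55 = 2 for the blank.
The known cells in column 2 total 47, leaving 57 − 47 = 10 for the blank.
The known cells in row 7 total 58, leaving 57 − 58 = -1 for the blank.
The known cells in column 6 total 43, leaving 57 − 43 = 14 for the blank.
The known cells in row 2 total 50, leaving 57 − 50 = 7 for the blank.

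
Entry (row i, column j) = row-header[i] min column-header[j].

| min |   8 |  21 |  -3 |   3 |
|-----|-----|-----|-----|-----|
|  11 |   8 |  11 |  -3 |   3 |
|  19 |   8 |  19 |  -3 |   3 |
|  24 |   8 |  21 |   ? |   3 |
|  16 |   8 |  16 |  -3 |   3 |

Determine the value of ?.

-3

min(24, -3) = -3.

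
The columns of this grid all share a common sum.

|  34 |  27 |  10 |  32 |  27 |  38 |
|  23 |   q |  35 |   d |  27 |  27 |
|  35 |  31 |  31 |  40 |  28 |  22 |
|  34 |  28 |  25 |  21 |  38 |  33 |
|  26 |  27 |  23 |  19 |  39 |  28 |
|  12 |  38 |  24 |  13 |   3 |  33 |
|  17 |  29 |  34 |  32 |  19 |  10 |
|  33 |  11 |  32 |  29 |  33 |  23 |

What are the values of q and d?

Column 1 sums to 214 and so does column 3; that's the common total.
In column 2 the known cells total 191, leaving 214 − 191 = 23.
In column 4 the known cells total 186, leaving 214 − 186 = 28.

q = 23, d = 28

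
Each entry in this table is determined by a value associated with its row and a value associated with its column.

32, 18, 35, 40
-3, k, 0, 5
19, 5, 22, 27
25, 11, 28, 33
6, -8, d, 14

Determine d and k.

d = 9, k = -17

The difference between any two rows is the same in every column — this is an addition table with the headers hidden.
Row 5 minus row 1 is 6 − 32 = -26, so its entry in column 3 is 35 + (-26) = 9.
Row 2 minus row 1 is -3 − 32 = -35, so its entry in column 2 is 18 + (-35) = -17.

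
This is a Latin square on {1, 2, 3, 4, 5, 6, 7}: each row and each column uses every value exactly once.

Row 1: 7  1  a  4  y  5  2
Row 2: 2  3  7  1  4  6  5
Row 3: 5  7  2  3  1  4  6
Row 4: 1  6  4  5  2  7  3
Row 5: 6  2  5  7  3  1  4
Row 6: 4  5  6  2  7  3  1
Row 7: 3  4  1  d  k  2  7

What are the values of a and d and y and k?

For row 1, column 3: column 3 already has {1, 2, 4, 5, 6, 7}; that leaves 3.
At (row 7, col 4): column 4 already has {1, 2, 3, 4, 5, 7}, so the value is 6.
At (row 1, col 5): row 1 already has {1, 2, 3, 4, 5, 7}, so the value is 6.
For row 7, column 5: row 7 already has {1, 2, 3, 4, 6, 7}; that leaves 5.

a = 3, d = 6, y = 6, k = 5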